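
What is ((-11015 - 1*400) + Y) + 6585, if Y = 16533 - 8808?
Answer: 2895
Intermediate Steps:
Y = 7725
((-11015 - 1*400) + Y) + 6585 = ((-11015 - 1*400) + 7725) + 6585 = ((-11015 - 400) + 7725) + 6585 = (-11415 + 7725) + 6585 = -3690 + 6585 = 2895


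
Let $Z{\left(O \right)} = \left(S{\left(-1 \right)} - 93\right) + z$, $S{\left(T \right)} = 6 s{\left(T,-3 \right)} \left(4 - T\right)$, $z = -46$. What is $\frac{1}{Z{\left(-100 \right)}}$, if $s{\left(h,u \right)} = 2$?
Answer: $- \frac{1}{79} \approx -0.012658$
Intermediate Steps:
$S{\left(T \right)} = 48 - 12 T$ ($S{\left(T \right)} = 6 \cdot 2 \left(4 - T\right) = 12 \left(4 - T\right) = 48 - 12 T$)
$Z{\left(O \right)} = -79$ ($Z{\left(O \right)} = \left(\left(48 - -12\right) - 93\right) - 46 = \left(\left(48 + 12\right) - 93\right) - 46 = \left(60 - 93\right) - 46 = -33 - 46 = -79$)
$\frac{1}{Z{\left(-100 \right)}} = \frac{1}{-79} = - \frac{1}{79}$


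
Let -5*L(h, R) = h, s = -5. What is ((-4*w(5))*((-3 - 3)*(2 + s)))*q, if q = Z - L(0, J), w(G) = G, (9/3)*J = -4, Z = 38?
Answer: -13680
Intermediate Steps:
J = -4/3 (J = (1/3)*(-4) = -4/3 ≈ -1.3333)
L(h, R) = -h/5
q = 38 (q = 38 - (-1)*0/5 = 38 - 1*0 = 38 + 0 = 38)
((-4*w(5))*((-3 - 3)*(2 + s)))*q = ((-4*5)*((-3 - 3)*(2 - 5)))*38 = -(-120)*(-3)*38 = -20*18*38 = -360*38 = -13680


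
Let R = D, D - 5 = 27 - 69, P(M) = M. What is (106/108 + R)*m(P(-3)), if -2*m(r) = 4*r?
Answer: -1945/9 ≈ -216.11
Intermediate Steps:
D = -37 (D = 5 + (27 - 69) = 5 - 42 = -37)
R = -37
m(r) = -2*r
(106/108 + R)*m(P(-3)) = (106/108 - 37)*(-2*(-3)) = (106*(1/108) - 37)*6 = (53/54 - 37)*6 = -1945/54*6 = -1945/9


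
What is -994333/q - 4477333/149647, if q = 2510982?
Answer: -11391301521457/375760923354 ≈ -30.315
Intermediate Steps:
-994333/q - 4477333/149647 = -994333/2510982 - 4477333/149647 = -11391301521457/375760923354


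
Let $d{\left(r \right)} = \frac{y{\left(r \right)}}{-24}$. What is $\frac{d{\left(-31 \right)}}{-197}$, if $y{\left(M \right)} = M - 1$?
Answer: $- \frac{4}{591} \approx -0.0067682$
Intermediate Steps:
$y{\left(M \right)} = -1 + M$
$d{\left(r \right)} = \frac{1}{24} - \frac{r}{24}$ ($d{\left(r \right)} = \frac{-1 + r}{-24} = \left(-1 + r\right) \left(- \frac{1}{24}\right) = \frac{1}{24} - \frac{r}{24}$)
$\frac{d{\left(-31 \right)}}{-197} = \frac{\frac{1}{24} - - \frac{31}{24}}{-197} = \left(\frac{1}{24} + \frac{31}{24}\right) \left(- \frac{1}{197}\right) = \frac{4}{3} \left(- \frac{1}{197}\right) = - \frac{4}{591}$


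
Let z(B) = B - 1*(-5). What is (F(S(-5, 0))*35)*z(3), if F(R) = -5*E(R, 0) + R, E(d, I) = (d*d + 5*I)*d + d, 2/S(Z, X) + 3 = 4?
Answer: -13440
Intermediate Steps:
z(B) = 5 + B (z(B) = B + 5 = 5 + B)
S(Z, X) = 2 (S(Z, X) = 2/(-3 + 4) = 2/1 = 2*1 = 2)
E(d, I) = d + d*(d² + 5*I) (E(d, I) = (d² + 5*I)*d + d = d*(d² + 5*I) + d = d + d*(d² + 5*I))
F(R) = R - 5*R*(1 + R²) (F(R) = -5*R*(1 + R² + 5*0) + R = -5*R*(1 + R² + 0) + R = -5*R*(1 + R²) + R = R - 5*R*(1 + R²))
(F(S(-5, 0))*35)*z(3) = ((2*(-4 - 5*2²))*35)*(5 + 3) = ((2*(-4 - 5*4))*35)*8 = ((2*(-4 - 20))*35)*8 = ((2*(-24))*35)*8 = -48*35*8 = -1680*8 = -13440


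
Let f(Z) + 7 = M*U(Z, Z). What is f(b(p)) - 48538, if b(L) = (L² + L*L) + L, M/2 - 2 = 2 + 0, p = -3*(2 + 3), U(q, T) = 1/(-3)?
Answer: -145643/3 ≈ -48548.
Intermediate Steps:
U(q, T) = -⅓ (U(q, T) = 1*(-⅓) = -⅓)
p = -15 (p = -3*5 = -15)
M = 8 (M = 4 + 2*(2 + 0) = 4 + 2*2 = 4 + 4 = 8)
b(L) = L + 2*L² (b(L) = (L² + L²) + L = 2*L² + L = L + 2*L²)
f(Z) = -29/3 (f(Z) = -7 + 8*(-⅓) = -7 - 8/3 = -29/3)
f(b(p)) - 48538 = -29/3 - 48538 = -145643/3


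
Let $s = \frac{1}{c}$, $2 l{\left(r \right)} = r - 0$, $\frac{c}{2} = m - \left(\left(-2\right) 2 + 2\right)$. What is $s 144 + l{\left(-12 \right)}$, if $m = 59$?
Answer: $- \frac{294}{61} \approx -4.8197$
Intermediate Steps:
$c = 122$ ($c = 2 \left(59 - \left(\left(-2\right) 2 + 2\right)\right) = 2 \left(59 - \left(-4 + 2\right)\right) = 2 \left(59 - -2\right) = 2 \left(59 + 2\right) = 2 \cdot 61 = 122$)
$l{\left(r \right)} = \frac{r}{2}$ ($l{\left(r \right)} = \frac{r - 0}{2} = \frac{r + 0}{2} = \frac{r}{2}$)
$s = \frac{1}{122} \approx 0.0081967$
$s 144 + l{\left(-12 \right)} = \frac{1}{122} \cdot 144 + \frac{1}{2} \left(-12\right) = \frac{72}{61} - 6 = - \frac{294}{61}$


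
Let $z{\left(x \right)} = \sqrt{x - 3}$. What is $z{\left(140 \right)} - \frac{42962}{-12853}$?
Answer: $\frac{42962}{12853} + \sqrt{137} \approx 15.047$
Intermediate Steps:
$z{\left(x \right)} = \sqrt{-3 + x}$
$z{\left(140 \right)} - \frac{42962}{-12853} = \sqrt{-3 + 140} - \frac{42962}{-12853} = \sqrt{137} - - \frac{42962}{12853} = \sqrt{137} + \frac{42962}{12853} = \frac{42962}{12853} + \sqrt{137}$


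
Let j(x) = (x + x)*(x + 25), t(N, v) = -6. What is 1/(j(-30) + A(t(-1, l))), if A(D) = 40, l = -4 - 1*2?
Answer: 1/340 ≈ 0.0029412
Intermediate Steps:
l = -6 (l = -4 - 2 = -6)
j(x) = 2*x*(25 + x) (j(x) = (2*x)*(25 + x) = 2*x*(25 + x))
1/(j(-30) + A(t(-1, l))) = 1/(2*(-30)*(25 - 30) + 40) = 1/(2*(-30)*(-5) + 40) = 1/(300 + 40) = 1/340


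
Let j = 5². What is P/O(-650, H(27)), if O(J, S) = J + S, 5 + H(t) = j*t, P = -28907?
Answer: -28907/20 ≈ -1445.3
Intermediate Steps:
j = 25
H(t) = -5 + 25*t
P/O(-650, H(27)) = -28907/(-650 + (-5 + 25*27)) = -28907/(-650 + (-5 + 675)) = -28907/(-650 + 670) = -28907/20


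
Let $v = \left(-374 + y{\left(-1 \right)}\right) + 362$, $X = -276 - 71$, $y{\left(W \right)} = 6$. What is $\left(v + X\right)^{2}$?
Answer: $124609$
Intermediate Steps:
$X = -347$ ($X = -276 - 71 = -347$)
$v = -6$ ($v = \left(-374 + 6\right) + 362 = -368 + 362 = -6$)
$\left(v + X\right)^{2} = \left(-6 - 347\right)^{2} = \left(-353\right)^{2} = 124609$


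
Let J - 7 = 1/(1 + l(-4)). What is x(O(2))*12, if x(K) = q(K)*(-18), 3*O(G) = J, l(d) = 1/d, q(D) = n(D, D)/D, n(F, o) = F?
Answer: -216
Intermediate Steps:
q(D) = 1 (q(D) = D/D = 1)
l(d) = 1/d
J = 25/3 (J = 7 + 1/(1 + 1/(-4)) = 7 + 1/(1 - ¼) = 7 + 1/(¾) = 7 + 4/3 = 25/3 ≈ 8.3333)
O(G) = 25/9 (O(G) = (⅓)*(25/3) = 25/9)
x(K) = -18 (x(K) = 1*(-18) = -18)
x(O(2))*12 = -18*12 = -216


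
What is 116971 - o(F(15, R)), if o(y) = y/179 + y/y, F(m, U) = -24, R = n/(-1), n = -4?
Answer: 20937654/179 ≈ 1.1697e+5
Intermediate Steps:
R = 4 (R = -4/(-1) = -4*(-1) = 4)
o(y) = 1 + y/179 (o(y) = y*(1/179) + 1 = y/179 + 1 = 1 + y/179)
116971 - o(F(15, R)) = 116971 - (1 + (1/179)*(-24)) = 116971 - (1 - 24/179) = 116971 - 1*155/179 = 116971 - 155/179 = 20937654/179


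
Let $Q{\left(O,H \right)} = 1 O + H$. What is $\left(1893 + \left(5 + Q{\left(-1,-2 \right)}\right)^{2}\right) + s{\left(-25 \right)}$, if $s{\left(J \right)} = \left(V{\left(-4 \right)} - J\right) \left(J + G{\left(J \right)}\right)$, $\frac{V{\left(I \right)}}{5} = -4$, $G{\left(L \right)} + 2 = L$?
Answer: $1637$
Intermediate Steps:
$G{\left(L \right)} = -2 + L$
$Q{\left(O,H \right)} = H + O$ ($Q{\left(O,H \right)} = O + H = H + O$)
$V{\left(I \right)} = -20$ ($V{\left(I \right)} = 5 \left(-4\right) = -20$)
$s{\left(J \right)} = \left(-20 - J\right) \left(-2 + 2 J\right)$ ($s{\left(J \right)} = \left(-20 - J\right) \left(J + \left(-2 + J\right)\right) = \left(-20 - J\right) \left(-2 + 2 J\right)$)
$\left(1893 + \left(5 + Q{\left(-1,-2 \right)}\right)^{2}\right) + s{\left(-25 \right)} = \left(1893 + \left(5 - 3\right)^{2}\right) - \left(-990 + 1250\right) = \left(1893 + \left(5 - 3\right)^{2}\right) + \left(40 + 950 - 1250\right) = \left(1893 + 2^{2}\right) + \left(40 + 950 - 1250\right) = \left(1893 + 4\right) - 260 = 1897 - 260 = 1637$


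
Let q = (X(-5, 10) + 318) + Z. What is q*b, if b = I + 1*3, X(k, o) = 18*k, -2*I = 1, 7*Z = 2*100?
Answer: 4490/7 ≈ 641.43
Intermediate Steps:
Z = 200/7 (Z = (2*100)/7 = (⅐)*200 = 200/7 ≈ 28.571)
I = -½ (I = -½*1 = -½ ≈ -0.50000)
b = 5/2 (b = -½ + 1*3 = -½ + 3 = 5/2 ≈ 2.5000)
q = 1796/7 (q = (18*(-5) + 318) + 200/7 = (-90 + 318) + 200/7 = 228 + 200/7 = 1796/7 ≈ 256.57)
q*b = (1796/7)*(5/2) = 4490/7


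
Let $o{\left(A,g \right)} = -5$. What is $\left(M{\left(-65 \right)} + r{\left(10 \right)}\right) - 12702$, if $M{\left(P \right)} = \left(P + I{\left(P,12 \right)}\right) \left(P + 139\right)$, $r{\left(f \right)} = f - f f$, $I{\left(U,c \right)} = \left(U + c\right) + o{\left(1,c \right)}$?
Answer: $-21894$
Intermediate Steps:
$I{\left(U,c \right)} = -5 + U + c$ ($I{\left(U,c \right)} = \left(U + c\right) - 5 = -5 + U + c$)
$r{\left(f \right)} = f - f^{2}$
$M{\left(P \right)} = \left(7 + 2 P\right) \left(139 + P\right)$ ($M{\left(P \right)} = \left(P + \left(-5 + P + 12\right)\right) \left(P + 139\right) = \left(P + \left(7 + P\right)\right) \left(139 + P\right) = \left(7 + 2 P\right) \left(139 + P\right)$)
$\left(M{\left(-65 \right)} + r{\left(10 \right)}\right) - 12702 = \left(\left(973 + 2 \left(-65\right)^{2} + 285 \left(-65\right)\right) + 10 \left(1 - 10\right)\right) - 12702 = \left(\left(973 + 2 \cdot 4225 - 18525\right) + 10 \left(1 - 10\right)\right) - 12702 = \left(\left(973 + 8450 - 18525\right) + 10 \left(-9\right)\right) - 12702 = \left(-9102 - 90\right) - 12702 = -9192 - 12702 = -21894$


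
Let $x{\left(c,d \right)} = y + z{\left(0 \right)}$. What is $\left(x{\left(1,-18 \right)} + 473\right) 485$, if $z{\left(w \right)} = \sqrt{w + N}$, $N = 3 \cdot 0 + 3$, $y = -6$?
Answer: $226495 + 485 \sqrt{3} \approx 2.2734 \cdot 10^{5}$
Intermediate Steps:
$N = 3$ ($N = 0 + 3 = 3$)
$z{\left(w \right)} = \sqrt{3 + w}$ ($z{\left(w \right)} = \sqrt{w + 3} = \sqrt{3 + w}$)
$x{\left(c,d \right)} = -6 + \sqrt{3}$ ($x{\left(c,d \right)} = -6 + \sqrt{3 + 0} = -6 + \sqrt{3}$)
$\left(x{\left(1,-18 \right)} + 473\right) 485 = \left(\left(-6 + \sqrt{3}\right) + 473\right) 485 = \left(467 + \sqrt{3}\right) 485 = 226495 + 485 \sqrt{3}$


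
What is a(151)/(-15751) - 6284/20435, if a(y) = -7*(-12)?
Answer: -100695824/321871685 ≈ -0.31284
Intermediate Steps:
a(y) = 84
a(151)/(-15751) - 6284/20435 = 84/(-15751) - 6284/20435 = 84*(-1/15751) - 6284*1/20435 = -84/15751 - 6284/20435 = -100695824/321871685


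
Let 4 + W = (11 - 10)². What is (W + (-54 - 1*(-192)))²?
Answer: 18225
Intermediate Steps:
W = -3 (W = -4 + (11 - 10)² = -4 + 1² = -4 + 1 = -3)
(W + (-54 - 1*(-192)))² = (-3 + (-54 - 1*(-192)))² = (-3 + (-54 + 192))² = (-3 + 138)² = 135² = 18225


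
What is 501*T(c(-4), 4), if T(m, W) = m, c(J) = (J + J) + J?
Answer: -6012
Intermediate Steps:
c(J) = 3*J (c(J) = 2*J + J = 3*J)
501*T(c(-4), 4) = 501*(3*(-4)) = 501*(-12) = -6012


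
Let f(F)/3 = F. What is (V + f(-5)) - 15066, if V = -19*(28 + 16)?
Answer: -15917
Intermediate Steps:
f(F) = 3*F
V = -836 (V = -19*44 = -836)
(V + f(-5)) - 15066 = (-836 + 3*(-5)) - 15066 = (-836 - 15) - 15066 = -851 - 15066 = -15917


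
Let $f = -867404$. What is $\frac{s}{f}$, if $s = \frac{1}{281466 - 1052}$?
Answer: $- \frac{1}{243232225256} \approx -4.1113 \cdot 10^{-12}$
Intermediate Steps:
$s = \frac{1}{280414} \approx 3.5662 \cdot 10^{-6}$
$\frac{s}{f} = \frac{1}{280414 \left(-867404\right)} = \frac{1}{280414} \left(- \frac{1}{867404}\right) = - \frac{1}{243232225256}$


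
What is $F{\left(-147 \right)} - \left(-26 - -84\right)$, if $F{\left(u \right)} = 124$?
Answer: $66$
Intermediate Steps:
$F{\left(-147 \right)} - \left(-26 - -84\right) = 124 - \left(-26 - -84\right) = 124 - \left(-26 + 84\right) = 124 - 58 = 66$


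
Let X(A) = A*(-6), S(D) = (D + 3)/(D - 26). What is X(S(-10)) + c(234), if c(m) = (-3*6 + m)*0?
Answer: -7/6 ≈ -1.1667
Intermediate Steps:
c(m) = 0 (c(m) = (-18 + m)*0 = 0)
S(D) = (3 + D)/(-26 + D)
X(A) = -6*A
X(S(-10)) + c(234) = -6*(3 - 10)/(-26 - 10) + 0 = -6*(-7)/(-36) + 0 = -(-1)*(-7)/6 + 0 = -6*7/36 + 0 = -7/6 + 0 = -7/6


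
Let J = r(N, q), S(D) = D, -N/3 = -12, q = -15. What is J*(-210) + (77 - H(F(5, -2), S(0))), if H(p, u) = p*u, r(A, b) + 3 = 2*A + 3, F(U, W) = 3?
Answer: -15043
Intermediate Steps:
N = 36 (N = -3*(-12) = 36)
r(A, b) = 2*A (r(A, b) = -3 + (2*A + 3) = -3 + (3 + 2*A) = 2*A)
J = 72 (J = 2*36 = 72)
J*(-210) + (77 - H(F(5, -2), S(0))) = 72*(-210) + (77 - 3*0) = -15120 + (77 - 1*0) = -15120 + (77 + 0) = -15120 + 77 = -15043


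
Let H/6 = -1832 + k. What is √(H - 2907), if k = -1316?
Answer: I*√21795 ≈ 147.63*I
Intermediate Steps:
H = -18888 (H = 6*(-1832 - 1316) = 6*(-3148) = -18888)
√(H - 2907) = √(-18888 - 2907) = √(-21795) = I*√21795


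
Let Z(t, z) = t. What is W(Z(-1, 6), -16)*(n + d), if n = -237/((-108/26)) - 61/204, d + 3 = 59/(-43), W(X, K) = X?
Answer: -1378549/26316 ≈ -52.384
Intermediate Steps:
d = -188/43 (d = -3 + 59/(-43) = -3 + 59*(-1/43) = -3 - 59/43 = -188/43 ≈ -4.3721)
n = 34735/612 (n = -237/((-108*1/26)) - 61*1/204 = -237/(-54/13) - 61/204 = -237*(-13/54) - 61/204 = 1027/18 - 61/204 = 34735/612 ≈ 56.757)
W(Z(-1, 6), -16)*(n + d) = -(34735/612 - 188/43) = -1*1378549/26316 = -1378549/26316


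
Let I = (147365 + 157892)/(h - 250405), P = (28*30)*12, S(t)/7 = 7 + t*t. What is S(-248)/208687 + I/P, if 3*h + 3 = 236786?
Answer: 744184990039481/360713709834240 ≈ 2.0631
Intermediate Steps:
h = 236783/3 (h = -1 + (1/3)*236786 = -1 + 236786/3 = 236783/3 ≈ 78928.)
S(t) = 49 + 7*t**2 (S(t) = 7*(7 + t*t) = 7*(7 + t**2) = 49 + 7*t**2)
P = 10080 (P = 840*12 = 10080)
I = -915771/514432 (I = (147365 + 157892)/(236783/3 - 250405) = 305257/(-514432/3) = 305257*(-3/514432) = -915771/514432 ≈ -1.7802)
S(-248)/208687 + I/P = (49 + 7*(-248)**2)/208687 - 915771/514432/10080 = (49 + 7*61504)*(1/208687) - 915771/514432*1/10080 = (49 + 430528)*(1/208687) - 305257/1728491520 = 430577*(1/208687) - 305257/1728491520 = 430577/208687 - 305257/1728491520 = 744184990039481/360713709834240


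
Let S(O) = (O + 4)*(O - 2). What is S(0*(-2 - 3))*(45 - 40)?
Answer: -40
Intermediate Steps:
S(O) = (-2 + O)*(4 + O) (S(O) = (4 + O)*(-2 + O) = (-2 + O)*(4 + O))
S(0*(-2 - 3))*(45 - 40) = (-8 + (0*(-2 - 3))² + 2*(0*(-2 - 3)))*(45 - 40) = (-8 + (0*(-5))² + 2*(0*(-5)))*5 = (-8 + 0² + 2*0)*5 = (-8 + 0 + 0)*5 = -8*5 = -40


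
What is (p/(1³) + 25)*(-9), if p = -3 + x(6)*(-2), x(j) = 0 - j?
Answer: -306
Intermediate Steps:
x(j) = -j
p = 9 (p = -3 - 1*6*(-2) = -3 - 6*(-2) = -3 + 12 = 9)
(p/(1³) + 25)*(-9) = (9/(1³) + 25)*(-9) = (9/1 + 25)*(-9) = (9*1 + 25)*(-9) = (9 + 25)*(-9) = 34*(-9) = -306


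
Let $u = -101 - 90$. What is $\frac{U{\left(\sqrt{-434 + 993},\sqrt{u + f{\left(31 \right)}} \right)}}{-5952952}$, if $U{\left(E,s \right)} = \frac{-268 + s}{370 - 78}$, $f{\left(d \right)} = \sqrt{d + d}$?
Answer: $\frac{67}{434565496} - \frac{\sqrt{-191 + \sqrt{62}}}{1738261984} \approx 1.5418 \cdot 10^{-7} - 7.785 \cdot 10^{-9} i$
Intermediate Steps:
$f{\left(d \right)} = \sqrt{2} \sqrt{d}$ ($f{\left(d \right)} = \sqrt{2 d} = \sqrt{2} \sqrt{d}$)
$u = -191$
$U{\left(E,s \right)} = - \frac{67}{73} + \frac{s}{292}$ ($U{\left(E,s \right)} = \frac{-268 + s}{292} = \left(-268 + s\right) \frac{1}{292} = - \frac{67}{73} + \frac{s}{292}$)
$\frac{U{\left(\sqrt{-434 + 993},\sqrt{u + f{\left(31 \right)}} \right)}}{-5952952} = \frac{- \frac{67}{73} + \frac{\sqrt{-191 + \sqrt{2} \sqrt{31}}}{292}}{-5952952} = \left(- \frac{67}{73} + \frac{\sqrt{-191 + \sqrt{62}}}{292}\right) \left(- \frac{1}{5952952}\right) = \frac{67}{434565496} - \frac{\sqrt{-191 + \sqrt{62}}}{1738261984}$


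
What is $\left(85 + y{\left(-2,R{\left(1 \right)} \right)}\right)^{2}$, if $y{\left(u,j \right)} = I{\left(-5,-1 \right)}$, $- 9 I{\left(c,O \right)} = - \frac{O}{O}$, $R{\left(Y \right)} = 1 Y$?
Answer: $\frac{586756}{81} \approx 7243.9$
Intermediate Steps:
$R{\left(Y \right)} = Y$
$I{\left(c,O \right)} = \frac{1}{9}$ ($I{\left(c,O \right)} = - \frac{\left(-1\right) \frac{O}{O}}{9} = - \frac{\left(-1\right) 1}{9} = \left(- \frac{1}{9}\right) \left(-1\right) = \frac{1}{9}$)
$y{\left(u,j \right)} = \frac{1}{9}$
$\left(85 + y{\left(-2,R{\left(1 \right)} \right)}\right)^{2} = \left(85 + \frac{1}{9}\right)^{2} = \left(\frac{766}{9}\right)^{2} = \frac{586756}{81}$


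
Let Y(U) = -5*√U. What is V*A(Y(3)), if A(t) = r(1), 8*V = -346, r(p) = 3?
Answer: -519/4 ≈ -129.75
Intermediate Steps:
V = -173/4 (V = (⅛)*(-346) = -173/4 ≈ -43.250)
A(t) = 3
V*A(Y(3)) = -173/4*3 = -519/4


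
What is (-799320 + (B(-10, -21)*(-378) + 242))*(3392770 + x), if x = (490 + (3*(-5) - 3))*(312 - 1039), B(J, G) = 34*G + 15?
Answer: -1631110763856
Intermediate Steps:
B(J, G) = 15 + 34*G
x = -343144 (x = (490 + (-15 - 3))*(-727) = (490 - 18)*(-727) = 472*(-727) = -343144)
(-799320 + (B(-10, -21)*(-378) + 242))*(3392770 + x) = (-799320 + ((15 + 34*(-21))*(-378) + 242))*(3392770 - 343144) = (-799320 + ((15 - 714)*(-378) + 242))*3049626 = (-799320 + (-699*(-378) + 242))*3049626 = (-799320 + (264222 + 242))*3049626 = (-799320 + 264464)*3049626 = -534856*3049626 = -1631110763856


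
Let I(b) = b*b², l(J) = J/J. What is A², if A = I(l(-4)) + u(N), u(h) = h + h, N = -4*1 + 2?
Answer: 9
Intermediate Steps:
l(J) = 1
I(b) = b³
N = -2 (N = -4 + 2 = -2)
u(h) = 2*h
A = -3 (A = 1³ + 2*(-2) = 1 - 4 = -3)
A² = (-3)² = 9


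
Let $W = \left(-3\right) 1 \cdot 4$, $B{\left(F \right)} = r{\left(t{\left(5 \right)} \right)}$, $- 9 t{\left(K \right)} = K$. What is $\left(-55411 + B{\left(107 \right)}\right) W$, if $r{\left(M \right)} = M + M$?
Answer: $\frac{1994836}{3} \approx 6.6495 \cdot 10^{5}$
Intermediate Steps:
$t{\left(K \right)} = - \frac{K}{9}$
$r{\left(M \right)} = 2 M$
$B{\left(F \right)} = - \frac{10}{9}$ ($B{\left(F \right)} = 2 \left(\left(- \frac{1}{9}\right) 5\right) = 2 \left(- \frac{5}{9}\right) = - \frac{10}{9}$)
$W = -12$ ($W = \left(-3\right) 4 = -12$)
$\left(-55411 + B{\left(107 \right)}\right) W = \left(-55411 - \frac{10}{9}\right) \left(-12\right) = \left(- \frac{498709}{9}\right) \left(-12\right) = \frac{1994836}{3}$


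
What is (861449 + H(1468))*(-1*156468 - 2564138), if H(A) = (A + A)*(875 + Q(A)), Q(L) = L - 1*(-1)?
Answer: -21066830280398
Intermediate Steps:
Q(L) = 1 + L (Q(L) = L + 1 = 1 + L)
H(A) = 2*A*(876 + A) (H(A) = (A + A)*(875 + (1 + A)) = (2*A)*(876 + A) = 2*A*(876 + A))
(861449 + H(1468))*(-1*156468 - 2564138) = (861449 + 2*1468*(876 + 1468))*(-1*156468 - 2564138) = (861449 + 2*1468*2344)*(-156468 - 2564138) = (861449 + 6881984)*(-2720606) = 7743433*(-2720606) = -21066830280398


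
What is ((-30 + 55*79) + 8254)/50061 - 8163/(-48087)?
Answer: 37520498/89158641 ≈ 0.42083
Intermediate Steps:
((-30 + 55*79) + 8254)/50061 - 8163/(-48087) = ((-30 + 4345) + 8254)*(1/50061) - 8163*(-1/48087) = (4315 + 8254)*(1/50061) + 907/5343 = 12569*(1/50061) + 907/5343 = 12569/50061 + 907/5343 = 37520498/89158641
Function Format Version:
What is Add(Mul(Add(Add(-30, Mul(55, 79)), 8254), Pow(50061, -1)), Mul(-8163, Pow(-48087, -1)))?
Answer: Rational(37520498, 89158641) ≈ 0.42083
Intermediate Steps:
Add(Mul(Add(Add(-30, Mul(55, 79)), 8254), Pow(50061, -1)), Mul(-8163, Pow(-48087, -1))) = Add(Mul(Add(Add(-30, 4345), 8254), Rational(1, 50061)), Mul(-8163, Rational(-1, 48087))) = Add(Mul(Add(4315, 8254), Rational(1, 50061)), Rational(907, 5343)) = Add(Mul(12569, Rational(1, 50061)), Rational(907, 5343)) = Add(Rational(12569, 50061), Rational(907, 5343)) = Rational(37520498, 89158641)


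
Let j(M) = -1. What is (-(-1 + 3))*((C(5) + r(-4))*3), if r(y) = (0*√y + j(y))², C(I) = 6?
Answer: -42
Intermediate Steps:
r(y) = 1 (r(y) = (0*√y - 1)² = (0 - 1)² = (-1)² = 1)
(-(-1 + 3))*((C(5) + r(-4))*3) = (-(-1 + 3))*((6 + 1)*3) = (-1*2)*(7*3) = -2*21 = -42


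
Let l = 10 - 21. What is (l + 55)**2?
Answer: 1936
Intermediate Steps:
l = -11
(l + 55)**2 = (-11 + 55)**2 = 44**2 = 1936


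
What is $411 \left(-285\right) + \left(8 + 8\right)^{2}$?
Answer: $-116879$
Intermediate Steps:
$411 \left(-285\right) + \left(8 + 8\right)^{2} = -117135 + 16^{2} = -117135 + 256 = -116879$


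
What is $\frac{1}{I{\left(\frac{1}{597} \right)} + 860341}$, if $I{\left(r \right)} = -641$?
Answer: $\frac{1}{859700} \approx 1.1632 \cdot 10^{-6}$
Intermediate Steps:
$\frac{1}{I{\left(\frac{1}{597} \right)} + 860341} = \frac{1}{-641 + 860341} = \frac{1}{859700}$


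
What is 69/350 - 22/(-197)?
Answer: 21293/68950 ≈ 0.30882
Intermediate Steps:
69/350 - 22/(-197) = 69*(1/350) - 22*(-1/197) = 69/350 + 22/197 = 21293/68950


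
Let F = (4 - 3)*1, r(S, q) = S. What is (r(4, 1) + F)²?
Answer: 25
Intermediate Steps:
F = 1 (F = 1*1 = 1)
(r(4, 1) + F)² = (4 + 1)² = 5² = 25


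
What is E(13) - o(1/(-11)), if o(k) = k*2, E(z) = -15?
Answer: -163/11 ≈ -14.818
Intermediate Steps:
o(k) = 2*k
E(13) - o(1/(-11)) = -15 - 2/(-11) = -15 - 2*(-1)/11 = -15 - 1*(-2/11) = -15 + 2/11 = -163/11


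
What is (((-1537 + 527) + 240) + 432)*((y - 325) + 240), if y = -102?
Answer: 63206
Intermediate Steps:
(((-1537 + 527) + 240) + 432)*((y - 325) + 240) = (((-1537 + 527) + 240) + 432)*((-102 - 325) + 240) = ((-1010 + 240) + 432)*(-427 + 240) = (-770 + 432)*(-187) = -338*(-187) = 63206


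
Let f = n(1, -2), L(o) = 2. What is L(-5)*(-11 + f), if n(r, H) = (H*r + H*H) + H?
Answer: -22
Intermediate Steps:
n(r, H) = H + H**2 + H*r (n(r, H) = (H*r + H**2) + H = (H**2 + H*r) + H = H + H**2 + H*r)
f = 0 (f = -2*(1 - 2 + 1) = -2*0 = 0)
L(-5)*(-11 + f) = 2*(-11 + 0) = 2*(-11) = -22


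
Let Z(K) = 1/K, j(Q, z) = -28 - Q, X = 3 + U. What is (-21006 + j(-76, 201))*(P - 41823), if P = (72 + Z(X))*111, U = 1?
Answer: 1416897027/2 ≈ 7.0845e+8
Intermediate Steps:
X = 4 (X = 3 + 1 = 4)
P = 32079/4 (P = (72 + 1/4)*111 = (72 + ¼)*111 = (289/4)*111 = 32079/4 ≈ 8019.8)
(-21006 + j(-76, 201))*(P - 41823) = (-21006 + (-28 - 1*(-76)))*(32079/4 - 41823) = (-21006 + (-28 + 76))*(-135213/4) = (-21006 + 48)*(-135213/4) = -20958*(-135213/4) = 1416897027/2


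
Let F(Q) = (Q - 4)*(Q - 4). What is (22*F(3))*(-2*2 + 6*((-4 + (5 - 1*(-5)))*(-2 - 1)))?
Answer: -2464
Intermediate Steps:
F(Q) = (-4 + Q)² (F(Q) = (-4 + Q)*(-4 + Q) = (-4 + Q)²)
(22*F(3))*(-2*2 + 6*((-4 + (5 - 1*(-5)))*(-2 - 1))) = (22*(-4 + 3)²)*(-2*2 + 6*((-4 + (5 - 1*(-5)))*(-2 - 1))) = (22*(-1)²)*(-4 + 6*((-4 + (5 + 5))*(-3))) = (22*1)*(-4 + 6*((-4 + 10)*(-3))) = 22*(-4 + 6*(6*(-3))) = 22*(-4 + 6*(-18)) = 22*(-4 - 108) = 22*(-112) = -2464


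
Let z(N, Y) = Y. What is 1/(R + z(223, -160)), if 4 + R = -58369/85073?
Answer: -85073/14010341 ≈ -0.0060722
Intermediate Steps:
R = -398661/85073 (R = -4 - 58369/85073 = -398661/85073 ≈ -4.6861)
1/(R + z(223, -160)) = 1/(-398661/85073 - 160) = 1/(-14010341/85073) = -85073/14010341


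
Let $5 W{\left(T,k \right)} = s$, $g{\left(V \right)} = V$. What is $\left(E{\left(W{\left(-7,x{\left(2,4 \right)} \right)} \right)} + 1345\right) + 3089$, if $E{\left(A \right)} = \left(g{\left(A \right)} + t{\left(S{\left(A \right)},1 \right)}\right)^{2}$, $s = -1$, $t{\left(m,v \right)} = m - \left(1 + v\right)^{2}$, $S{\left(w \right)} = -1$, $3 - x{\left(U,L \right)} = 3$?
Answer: $\frac{111526}{25} \approx 4461.0$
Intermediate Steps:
$x{\left(U,L \right)} = 0$ ($x{\left(U,L \right)} = 3 - 3 = 0$)
$W{\left(T,k \right)} = - \frac{1}{5}$ ($W{\left(T,k \right)} = \frac{1}{5} \left(-1\right) = - \frac{1}{5}$)
$E{\left(A \right)} = \left(-5 + A\right)^{2}$ ($E{\left(A \right)} = \left(A - \left(1 + \left(1 + 1\right)^{2}\right)\right)^{2} = \left(A - 5\right)^{2} = \left(-5 + A\right)^{2}$)
$\left(E{\left(W{\left(-7,x{\left(2,4 \right)} \right)} \right)} + 1345\right) + 3089 = \left(\left(5 - - \frac{1}{5}\right)^{2} + 1345\right) + 3089 = \left(\left(5 + \frac{1}{5}\right)^{2} + 1345\right) + 3089 = \left(\left(\frac{26}{5}\right)^{2} + 1345\right) + 3089 = \left(\frac{676}{25} + 1345\right) + 3089 = \frac{34301}{25} + 3089 = \frac{111526}{25}$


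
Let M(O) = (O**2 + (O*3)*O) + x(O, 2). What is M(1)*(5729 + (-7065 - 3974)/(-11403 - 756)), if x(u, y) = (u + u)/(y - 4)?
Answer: 9952850/579 ≈ 17190.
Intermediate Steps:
x(u, y) = 2*u/(-4 + y) (x(u, y) = (2*u)/(-4 + y) = 2*u/(-4 + y))
M(O) = -O + 4*O**2 (M(O) = (O**2 + (O*3)*O) + 2*O/(-4 + 2) = (O**2 + (3*O)*O) + 2*O/(-2) = (O**2 + 3*O**2) + 2*O*(-1/2) = 4*O**2 - O = -O + 4*O**2)
M(1)*(5729 + (-7065 - 3974)/(-11403 - 756)) = (1*(-1 + 4*1))*(5729 + (-7065 - 3974)/(-11403 - 756)) = (1*(-1 + 4))*(5729 - 11039/(-12159)) = (1*3)*(5729 - 11039*(-1/12159)) = 3*(5729 + 1577/1737) = 3*(9952850/1737) = 9952850/579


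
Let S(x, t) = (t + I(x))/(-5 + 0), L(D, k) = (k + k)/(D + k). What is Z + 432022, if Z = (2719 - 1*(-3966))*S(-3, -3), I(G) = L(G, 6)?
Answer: 430685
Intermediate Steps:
L(D, k) = 2*k/(D + k) (L(D, k) = (2*k)/(D + k) = 2*k/(D + k))
I(G) = 12/(6 + G) (I(G) = 2*6/(G + 6) = 2*6/(6 + G) = 12/(6 + G))
S(x, t) = -12/(5*(6 + x)) - t/5 (S(x, t) = (t + 12/(6 + x))/(-5 + 0) = (t + 12/(6 + x))/(-5) = (t + 12/(6 + x))*(-⅕) = -12/(5*(6 + x)) - t/5)
Z = -1337 (Z = (2719 - 1*(-3966))*((-12 - 1*(-3)*(6 - 3))/(5*(6 - 3))) = (2719 + 3966)*((⅕)*(-12 - 1*(-3)*3)/3) = 6685*((⅕)*(⅓)*(-12 + 9)) = 6685*((⅕)*(⅓)*(-3)) = 6685*(-⅕) = -1337)
Z + 432022 = -1337 + 432022 = 430685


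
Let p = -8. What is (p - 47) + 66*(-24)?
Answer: -1639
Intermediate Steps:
(p - 47) + 66*(-24) = (-8 - 47) + 66*(-24) = -55 - 1584 = -1639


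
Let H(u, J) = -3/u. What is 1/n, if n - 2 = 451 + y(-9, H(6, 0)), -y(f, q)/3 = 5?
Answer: 1/438 ≈ 0.0022831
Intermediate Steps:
y(f, q) = -15 (y(f, q) = -3*5 = -15)
n = 438 (n = 2 + (451 - 15) = 2 + 436 = 438)
1/n = 1/438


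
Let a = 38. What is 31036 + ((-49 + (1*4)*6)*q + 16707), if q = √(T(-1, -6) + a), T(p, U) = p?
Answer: 47743 - 25*√37 ≈ 47591.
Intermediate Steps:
q = √37 (q = √(-1 + 38) = √37 ≈ 6.0828)
31036 + ((-49 + (1*4)*6)*q + 16707) = 31036 + ((-49 + (1*4)*6)*√37 + 16707) = 31036 + ((-49 + 4*6)*√37 + 16707) = 31036 + ((-49 + 24)*√37 + 16707) = 31036 + (-25*√37 + 16707) = 31036 + (16707 - 25*√37) = 47743 - 25*√37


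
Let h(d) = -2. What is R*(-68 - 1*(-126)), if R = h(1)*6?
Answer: -696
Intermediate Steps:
R = -12 (R = -2*6 = -12)
R*(-68 - 1*(-126)) = -12*(-68 - 1*(-126)) = -12*(-68 + 126) = -12*58 = -696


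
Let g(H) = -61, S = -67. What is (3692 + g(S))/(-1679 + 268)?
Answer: -3631/1411 ≈ -2.5734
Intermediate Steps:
(3692 + g(S))/(-1679 + 268) = (3692 - 61)/(-1679 + 268) = 3631/(-1411) = 3631*(-1/1411) = -3631/1411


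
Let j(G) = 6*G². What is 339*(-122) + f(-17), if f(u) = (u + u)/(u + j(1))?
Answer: -454904/11 ≈ -41355.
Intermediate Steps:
f(u) = 2*u/(6 + u) (f(u) = (u + u)/(u + 6*1²) = (2*u)/(u + 6*1) = (2*u)/(u + 6) = (2*u)/(6 + u) = 2*u/(6 + u))
339*(-122) + f(-17) = 339*(-122) + 2*(-17)/(6 - 17) = -41358 + 2*(-17)/(-11) = -41358 + 2*(-17)*(-1/11) = -41358 + 34/11 = -454904/11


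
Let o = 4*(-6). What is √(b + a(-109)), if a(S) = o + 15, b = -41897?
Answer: I*√41906 ≈ 204.71*I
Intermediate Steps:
o = -24
a(S) = -9 (a(S) = -24 + 15 = -9)
√(b + a(-109)) = √(-41897 - 9) = √(-41906) = I*√41906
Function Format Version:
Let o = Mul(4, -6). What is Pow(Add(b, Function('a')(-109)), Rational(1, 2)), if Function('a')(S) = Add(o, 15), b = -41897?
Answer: Mul(I, Pow(41906, Rational(1, 2))) ≈ Mul(204.71, I)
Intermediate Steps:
o = -24
Function('a')(S) = -9 (Function('a')(S) = Add(-24, 15) = -9)
Pow(Add(b, Function('a')(-109)), Rational(1, 2)) = Pow(Add(-41897, -9), Rational(1, 2)) = Pow(-41906, Rational(1, 2)) = Mul(I, Pow(41906, Rational(1, 2)))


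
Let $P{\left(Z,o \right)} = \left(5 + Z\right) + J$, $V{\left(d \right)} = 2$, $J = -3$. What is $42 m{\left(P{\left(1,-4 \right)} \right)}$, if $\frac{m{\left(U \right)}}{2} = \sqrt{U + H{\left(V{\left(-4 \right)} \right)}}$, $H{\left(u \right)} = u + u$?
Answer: $84 \sqrt{7} \approx 222.24$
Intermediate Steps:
$P{\left(Z,o \right)} = 2 + Z$ ($P{\left(Z,o \right)} = \left(5 + Z\right) - 3 = 2 + Z$)
$H{\left(u \right)} = 2 u$
$m{\left(U \right)} = 2 \sqrt{4 + U}$ ($m{\left(U \right)} = 2 \sqrt{U + 2 \cdot 2} = 2 \sqrt{U + 4} = 2 \sqrt{4 + U}$)
$42 m{\left(P{\left(1,-4 \right)} \right)} = 42 \cdot 2 \sqrt{4 + \left(2 + 1\right)} = 42 \cdot 2 \sqrt{4 + 3} = 42 \cdot 2 \sqrt{7} = 84 \sqrt{7}$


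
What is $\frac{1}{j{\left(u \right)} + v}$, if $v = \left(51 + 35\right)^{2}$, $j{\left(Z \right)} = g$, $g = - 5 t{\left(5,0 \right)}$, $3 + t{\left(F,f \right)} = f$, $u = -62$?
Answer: $\frac{1}{7411} \approx 0.00013493$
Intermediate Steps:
$t{\left(F,f \right)} = -3 + f$
$g = 15$ ($g = - 5 \left(-3 + 0\right) = \left(-5\right) \left(-3\right) = 15$)
$j{\left(Z \right)} = 15$
$v = 7396$ ($v = 86^{2} = 7396$)
$\frac{1}{j{\left(u \right)} + v} = \frac{1}{15 + 7396} = \frac{1}{7411}$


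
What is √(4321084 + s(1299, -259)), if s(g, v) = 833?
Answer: 9*√53357 ≈ 2078.9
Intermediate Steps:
√(4321084 + s(1299, -259)) = √(4321084 + 833) = √4321917 = 9*√53357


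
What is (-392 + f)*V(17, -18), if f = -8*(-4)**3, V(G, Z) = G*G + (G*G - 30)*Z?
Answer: -524760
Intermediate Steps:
V(G, Z) = G**2 + Z*(-30 + G**2) (V(G, Z) = G**2 + (G**2 - 30)*Z = G**2 + (-30 + G**2)*Z = G**2 + Z*(-30 + G**2))
f = 512 (f = -8*(-64) = 512)
(-392 + f)*V(17, -18) = (-392 + 512)*(17**2 - 30*(-18) - 18*17**2) = 120*(289 + 540 - 18*289) = 120*(289 + 540 - 5202) = 120*(-4373) = -524760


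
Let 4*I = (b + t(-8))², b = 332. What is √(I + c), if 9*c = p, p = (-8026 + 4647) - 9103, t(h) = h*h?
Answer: 7*√6946/3 ≈ 194.47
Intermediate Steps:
t(h) = h²
I = 39204 (I = (332 + (-8)²)²/4 = (332 + 64)²/4 = (¼)*396² = (¼)*156816 = 39204)
p = -12482 (p = -3379 - 9103 = -12482)
c = -12482/9 (c = (⅑)*(-12482) = -12482/9 ≈ -1386.9)
√(I + c) = √(39204 - 12482/9) = √(340354/9) = 7*√6946/3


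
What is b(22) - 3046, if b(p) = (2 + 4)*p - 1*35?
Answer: -2949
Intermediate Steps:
b(p) = -35 + 6*p (b(p) = 6*p - 35 = -35 + 6*p)
b(22) - 3046 = (-35 + 6*22) - 3046 = (-35 + 132) - 3046 = 97 - 3046 = -2949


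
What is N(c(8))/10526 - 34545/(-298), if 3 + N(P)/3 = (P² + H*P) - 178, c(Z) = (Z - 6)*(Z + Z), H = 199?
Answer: 92516826/784187 ≈ 117.98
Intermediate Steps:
c(Z) = 2*Z*(-6 + Z) (c(Z) = (-6 + Z)*(2*Z) = 2*Z*(-6 + Z))
N(P) = -543 + 3*P² + 597*P (N(P) = -9 + 3*((P² + 199*P) - 178) = -9 + 3*(-178 + P² + 199*P) = -9 + (-534 + 3*P² + 597*P) = -543 + 3*P² + 597*P)
N(c(8))/10526 - 34545/(-298) = (-543 + 3*(2*8*(-6 + 8))² + 597*(2*8*(-6 + 8)))/10526 - 34545/(-298) = (-543 + 3*(2*8*2)² + 597*(2*8*2))*(1/10526) - 34545*(-1/298) = (-543 + 3*32² + 597*32)*(1/10526) + 34545/298 = (-543 + 3*1024 + 19104)*(1/10526) + 34545/298 = (-543 + 3072 + 19104)*(1/10526) + 34545/298 = 21633*(1/10526) + 34545/298 = 21633/10526 + 34545/298 = 92516826/784187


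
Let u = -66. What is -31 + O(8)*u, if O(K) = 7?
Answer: -493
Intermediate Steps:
-31 + O(8)*u = -31 + 7*(-66) = -31 - 462 = -493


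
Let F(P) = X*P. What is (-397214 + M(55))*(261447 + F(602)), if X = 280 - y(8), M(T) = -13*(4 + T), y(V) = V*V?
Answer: -155801203899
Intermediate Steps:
y(V) = V²
M(T) = -52 - 13*T
X = 216 (X = 280 - 1*8² = 280 - 1*64 = 280 - 64 = 216)
F(P) = 216*P
(-397214 + M(55))*(261447 + F(602)) = (-397214 + (-52 - 13*55))*(261447 + 216*602) = (-397214 + (-52 - 715))*(261447 + 130032) = (-397214 - 767)*391479 = -397981*391479 = -155801203899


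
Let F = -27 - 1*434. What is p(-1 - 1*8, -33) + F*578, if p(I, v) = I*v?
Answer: -266161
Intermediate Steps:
F = -461 (F = -27 - 434 = -461)
p(-1 - 1*8, -33) + F*578 = (-1 - 1*8)*(-33) - 461*578 = (-1 - 8)*(-33) - 266458 = -9*(-33) - 266458 = 297 - 266458 = -266161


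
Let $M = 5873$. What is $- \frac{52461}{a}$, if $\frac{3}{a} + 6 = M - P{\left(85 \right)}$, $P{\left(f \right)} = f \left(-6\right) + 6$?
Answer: $-111409677$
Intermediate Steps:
$P{\left(f \right)} = 6 - 6 f$ ($P{\left(f \right)} = - 6 f + 6 = 6 - 6 f$)
$a = \frac{3}{6371}$ ($a = \frac{3}{-6 + \left(5873 - \left(6 - 510\right)\right)} = \frac{3}{-6 + \left(5873 - -504\right)} = \frac{3}{-6 + \left(5873 + 504\right)} = \frac{3}{-6 + 6377} = \frac{3}{6371} \approx 0.00047088$)
$- \frac{52461}{a} = - \frac{52461}{\frac{3}{6371}} = \left(-52461\right) \frac{6371}{3} = -111409677$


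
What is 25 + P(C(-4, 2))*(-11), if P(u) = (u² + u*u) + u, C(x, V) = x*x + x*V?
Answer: -1471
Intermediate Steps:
C(x, V) = x² + V*x
P(u) = u + 2*u² (P(u) = (u² + u²) + u = 2*u² + u = u + 2*u²)
25 + P(C(-4, 2))*(-11) = 25 + ((-4*(2 - 4))*(1 + 2*(-4*(2 - 4))))*(-11) = 25 + ((-4*(-2))*(1 + 2*(-4*(-2))))*(-11) = 25 + (8*(1 + 2*8))*(-11) = 25 + (8*(1 + 16))*(-11) = 25 + (8*17)*(-11) = 25 + 136*(-11) = 25 - 1496 = -1471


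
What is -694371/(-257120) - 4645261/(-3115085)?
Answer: 671482838971/160190131040 ≈ 4.1918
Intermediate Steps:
-694371/(-257120) - 4645261/(-3115085) = -694371*(-1/257120) - 4645261*(-1/3115085) = 694371/257120 + 4645261/3115085 = 671482838971/160190131040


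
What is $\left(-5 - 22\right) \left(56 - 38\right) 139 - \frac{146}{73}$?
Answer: $-67556$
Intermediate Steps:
$\left(-5 - 22\right) \left(56 - 38\right) 139 - \frac{146}{73} = \left(-27\right) 18 \cdot 139 - 2 = \left(-486\right) 139 - 2 = -67554 - 2 = -67556$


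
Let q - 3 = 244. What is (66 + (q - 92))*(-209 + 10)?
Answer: -43979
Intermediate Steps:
q = 247 (q = 3 + 244 = 247)
(66 + (q - 92))*(-209 + 10) = (66 + (247 - 92))*(-209 + 10) = (66 + 155)*(-199) = 221*(-199) = -43979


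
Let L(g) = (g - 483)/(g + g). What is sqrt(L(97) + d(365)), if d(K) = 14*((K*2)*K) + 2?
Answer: sqrt(35098392797)/97 ≈ 1931.4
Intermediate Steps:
L(g) = (-483 + g)/(2*g) (L(g) = (-483 + g)/((2*g)) = (-483 + g)*(1/(2*g)) = (-483 + g)/(2*g))
d(K) = 2 + 28*K**2 (d(K) = 14*((2*K)*K) + 2 = 14*(2*K**2) + 2 = 28*K**2 + 2 = 2 + 28*K**2)
sqrt(L(97) + d(365)) = sqrt((1/2)*(-483 + 97)/97 + (2 + 28*365**2)) = sqrt((1/2)*(1/97)*(-386) + (2 + 28*133225)) = sqrt(-193/97 + (2 + 3730300)) = sqrt(-193/97 + 3730302) = sqrt(361839101/97) = sqrt(35098392797)/97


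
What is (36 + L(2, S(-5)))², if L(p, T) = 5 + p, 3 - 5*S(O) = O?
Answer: 1849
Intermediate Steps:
S(O) = ⅗ - O/5
(36 + L(2, S(-5)))² = (36 + (5 + 2))² = (36 + 7)² = 43² = 1849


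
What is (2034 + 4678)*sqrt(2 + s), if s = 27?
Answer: 6712*sqrt(29) ≈ 36145.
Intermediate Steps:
(2034 + 4678)*sqrt(2 + s) = (2034 + 4678)*sqrt(2 + 27) = 6712*sqrt(29)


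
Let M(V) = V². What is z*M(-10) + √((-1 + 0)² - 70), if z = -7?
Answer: -700 + I*√69 ≈ -700.0 + 8.3066*I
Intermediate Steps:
z*M(-10) + √((-1 + 0)² - 70) = -7*(-10)² + √((-1 + 0)² - 70) = -7*100 + √((-1)² - 70) = -700 + √(1 - 70) = -700 + √(-69) = -700 + I*√69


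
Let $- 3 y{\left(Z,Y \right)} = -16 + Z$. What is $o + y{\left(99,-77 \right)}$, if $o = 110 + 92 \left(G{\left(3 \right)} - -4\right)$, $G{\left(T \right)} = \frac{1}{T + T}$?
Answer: $\frac{1397}{3} \approx 465.67$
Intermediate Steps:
$y{\left(Z,Y \right)} = \frac{16}{3} - \frac{Z}{3}$ ($y{\left(Z,Y \right)} = - \frac{-16 + Z}{3} = \frac{16}{3} - \frac{Z}{3}$)
$G{\left(T \right)} = \frac{1}{2 T}$
$o = \frac{1480}{3}$ ($o = 110 + 92 \left(\frac{1}{2 \cdot 3} - -4\right) = 110 + 92 \left(\frac{1}{2} \cdot \frac{1}{3} + 4\right) = 110 + 92 \left(\frac{1}{6} + 4\right) = 110 + 92 \cdot \frac{25}{6} = 110 + \frac{1150}{3} = \frac{1480}{3} \approx 493.33$)
$o + y{\left(99,-77 \right)} = \frac{1480}{3} + \left(\frac{16}{3} - 33\right) = \frac{1480}{3} - \frac{83}{3} = \frac{1397}{3}$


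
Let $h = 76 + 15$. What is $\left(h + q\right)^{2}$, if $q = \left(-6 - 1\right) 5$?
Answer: $3136$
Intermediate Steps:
$h = 91$
$q = -35$ ($q = \left(-7\right) 5 = -35$)
$\left(h + q\right)^{2} = \left(91 - 35\right)^{2} = 56^{2} = 3136$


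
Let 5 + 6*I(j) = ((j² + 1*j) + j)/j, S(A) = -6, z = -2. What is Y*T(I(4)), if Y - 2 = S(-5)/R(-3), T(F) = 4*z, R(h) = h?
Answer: -32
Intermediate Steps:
I(j) = -⅚ + (j² + 2*j)/(6*j) (I(j) = -⅚ + (((j² + 1*j) + j)/j)/6 = -⅚ + (((j² + j) + j)/j)/6 = -⅚ + (((j + j²) + j)/j)/6 = -⅚ + ((j² + 2*j)/j)/6 = -⅚ + (j² + 2*j)/(6*j))
T(F) = -8 (T(F) = 4*(-2) = -8)
Y = 4 (Y = 2 - 6/(-3) = 2 - 6*(-⅓) = 2 + 2 = 4)
Y*T(I(4)) = 4*(-8) = -32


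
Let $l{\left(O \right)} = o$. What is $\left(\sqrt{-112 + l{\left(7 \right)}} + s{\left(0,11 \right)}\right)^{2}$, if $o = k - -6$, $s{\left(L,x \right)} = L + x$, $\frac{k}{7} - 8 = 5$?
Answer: $\left(11 + i \sqrt{15}\right)^{2} \approx 106.0 + 85.206 i$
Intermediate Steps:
$k = 91$ ($k = 56 + 7 \cdot 5 = 56 + 35 = 91$)
$o = 97$ ($o = 91 - -6 = 91 + 6 = 97$)
$l{\left(O \right)} = 97$
$\left(\sqrt{-112 + l{\left(7 \right)}} + s{\left(0,11 \right)}\right)^{2} = \left(\sqrt{-112 + 97} + \left(0 + 11\right)\right)^{2} = \left(\sqrt{-15} + 11\right)^{2} = \left(i \sqrt{15} + 11\right)^{2} = \left(11 + i \sqrt{15}\right)^{2}$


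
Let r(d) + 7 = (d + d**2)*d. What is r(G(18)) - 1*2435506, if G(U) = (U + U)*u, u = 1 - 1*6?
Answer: -8235113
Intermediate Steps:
u = -5 (u = 1 - 6 = -5)
G(U) = -10*U (G(U) = (U + U)*(-5) = (2*U)*(-5) = -10*U)
r(d) = -7 + d*(d + d**2) (r(d) = -7 + (d + d**2)*d = -7 + d*(d + d**2))
r(G(18)) - 1*2435506 = (-7 + (-10*18)**2 + (-10*18)**3) - 1*2435506 = (-7 + (-180)**2 + (-180)**3) - 2435506 = (-7 + 32400 - 5832000) - 2435506 = -5799607 - 2435506 = -8235113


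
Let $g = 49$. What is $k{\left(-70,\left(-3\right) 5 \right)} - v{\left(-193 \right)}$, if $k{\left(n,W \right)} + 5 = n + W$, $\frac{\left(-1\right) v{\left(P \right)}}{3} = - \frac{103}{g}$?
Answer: $- \frac{4719}{49} \approx -96.306$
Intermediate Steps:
$v{\left(P \right)} = \frac{309}{49}$ ($v{\left(P \right)} = - 3 \left(- \frac{103}{49}\right) = - 3 \left(\left(-103\right) \frac{1}{49}\right) = \left(-3\right) \left(- \frac{103}{49}\right) = \frac{309}{49}$)
$k{\left(n,W \right)} = -5 + W + n$ ($k{\left(n,W \right)} = -5 + \left(n + W\right) = -5 + \left(W + n\right) = -5 + W + n$)
$k{\left(-70,\left(-3\right) 5 \right)} - v{\left(-193 \right)} = \left(-5 - 15 - 70\right) - \frac{309}{49} = -90 - \frac{309}{49} = - \frac{4719}{49}$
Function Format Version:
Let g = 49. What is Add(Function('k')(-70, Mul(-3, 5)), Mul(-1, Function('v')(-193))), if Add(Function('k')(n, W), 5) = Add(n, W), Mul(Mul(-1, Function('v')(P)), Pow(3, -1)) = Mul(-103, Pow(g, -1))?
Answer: Rational(-4719, 49) ≈ -96.306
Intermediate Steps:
Function('v')(P) = Rational(309, 49) (Function('v')(P) = Mul(-3, Mul(-103, Pow(49, -1))) = Mul(-3, Mul(-103, Rational(1, 49))) = Mul(-3, Rational(-103, 49)) = Rational(309, 49))
Function('k')(n, W) = Add(-5, W, n) (Function('k')(n, W) = Add(-5, Add(n, W)) = Add(-5, Add(W, n)) = Add(-5, W, n))
Add(Function('k')(-70, Mul(-3, 5)), Mul(-1, Function('v')(-193))) = Add(Add(-5, Mul(-3, 5), -70), Mul(-1, Rational(309, 49))) = Add(Add(-5, -15, -70), Rational(-309, 49)) = Add(-90, Rational(-309, 49)) = Rational(-4719, 49)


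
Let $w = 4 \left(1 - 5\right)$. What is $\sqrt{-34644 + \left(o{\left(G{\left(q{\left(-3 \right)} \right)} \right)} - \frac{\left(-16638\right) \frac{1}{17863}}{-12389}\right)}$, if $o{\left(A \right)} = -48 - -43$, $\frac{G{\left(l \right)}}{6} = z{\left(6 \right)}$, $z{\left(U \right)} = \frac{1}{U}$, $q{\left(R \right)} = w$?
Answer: $\frac{i \sqrt{1696961574152057527067}}{221304707} \approx 186.14 i$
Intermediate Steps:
$w = -16$ ($w = 4 \left(-4\right) = -16$)
$q{\left(R \right)} = -16$
$G{\left(l \right)} = 1$ ($G{\left(l \right)} = \frac{6}{6} = 6 \cdot \frac{1}{6} = 1$)
$o{\left(A \right)} = -5$ ($o{\left(A \right)} = -48 + 43 = -5$)
$\sqrt{-34644 + \left(o{\left(G{\left(q{\left(-3 \right)} \right)} \right)} - \frac{\left(-16638\right) \frac{1}{17863}}{-12389}\right)} = \sqrt{-34644 - \left(5 + \frac{\left(-16638\right) \frac{1}{17863}}{-12389}\right)} = \sqrt{-34644 - \left(5 + \left(-16638\right) \frac{1}{17863} \left(- \frac{1}{12389}\right)\right)} = \sqrt{-34644 - \left(5 - - \frac{16638}{221304707}\right)} = \sqrt{-34644 - \frac{1106540173}{221304707}} = \sqrt{- \frac{7667986809481}{221304707}} = \frac{i \sqrt{1696961574152057527067}}{221304707}$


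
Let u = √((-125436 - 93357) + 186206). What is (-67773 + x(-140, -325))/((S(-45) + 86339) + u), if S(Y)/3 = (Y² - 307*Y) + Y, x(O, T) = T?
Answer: -9106336952/17882140763 + 68098*I*√32587/17882140763 ≈ -0.50924 + 0.00068744*I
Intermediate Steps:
S(Y) = -918*Y + 3*Y² (S(Y) = 3*((Y² - 307*Y) + Y) = 3*(Y² - 306*Y) = -918*Y + 3*Y²)
u = I*√32587 (u = √(-218793 + 186206) = √(-32587) = I*√32587 ≈ 180.52*I)
(-67773 + x(-140, -325))/((S(-45) + 86339) + u) = (-67773 - 325)/((3*(-45)*(-306 - 45) + 86339) + I*√32587) = -68098/((3*(-45)*(-351) + 86339) + I*√32587) = -68098/((47385 + 86339) + I*√32587) = -68098/(133724 + I*√32587)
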